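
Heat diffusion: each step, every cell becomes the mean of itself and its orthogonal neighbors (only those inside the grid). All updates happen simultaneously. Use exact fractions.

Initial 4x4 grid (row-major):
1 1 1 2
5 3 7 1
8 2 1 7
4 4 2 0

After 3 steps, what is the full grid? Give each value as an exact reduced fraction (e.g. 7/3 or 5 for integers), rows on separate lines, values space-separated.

After step 1:
  7/3 3/2 11/4 4/3
  17/4 18/5 13/5 17/4
  19/4 18/5 19/5 9/4
  16/3 3 7/4 3
After step 2:
  97/36 611/240 491/240 25/9
  56/15 311/100 17/5 313/120
  269/60 15/4 14/5 133/40
  157/36 821/240 231/80 7/3
After step 3:
  6461/2160 18713/7200 3877/1440 5351/2160
  12619/3600 19847/6000 16757/6000 109/36
  2939/720 21077/6000 1293/400 83/30
  8831/2160 5191/1440 1373/480 2051/720

Answer: 6461/2160 18713/7200 3877/1440 5351/2160
12619/3600 19847/6000 16757/6000 109/36
2939/720 21077/6000 1293/400 83/30
8831/2160 5191/1440 1373/480 2051/720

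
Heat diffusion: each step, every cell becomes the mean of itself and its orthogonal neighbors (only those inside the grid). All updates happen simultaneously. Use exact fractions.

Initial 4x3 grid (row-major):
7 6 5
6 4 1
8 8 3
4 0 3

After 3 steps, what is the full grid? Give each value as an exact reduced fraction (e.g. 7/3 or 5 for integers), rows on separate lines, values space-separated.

Answer: 2485/432 36731/7200 323/72
40151/7200 29843/6000 1657/400
12497/2400 4393/1000 2293/600
547/120 19469/4800 2437/720

Derivation:
After step 1:
  19/3 11/2 4
  25/4 5 13/4
  13/2 23/5 15/4
  4 15/4 2
After step 2:
  217/36 125/24 17/4
  289/48 123/25 4
  427/80 118/25 17/5
  19/4 287/80 19/6
After step 3:
  2485/432 36731/7200 323/72
  40151/7200 29843/6000 1657/400
  12497/2400 4393/1000 2293/600
  547/120 19469/4800 2437/720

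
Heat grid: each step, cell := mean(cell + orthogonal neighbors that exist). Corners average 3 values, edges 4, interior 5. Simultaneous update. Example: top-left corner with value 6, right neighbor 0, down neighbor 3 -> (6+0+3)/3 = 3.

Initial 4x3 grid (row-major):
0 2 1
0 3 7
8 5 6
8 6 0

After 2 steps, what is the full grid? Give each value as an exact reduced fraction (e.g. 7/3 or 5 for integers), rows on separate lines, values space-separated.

After step 1:
  2/3 3/2 10/3
  11/4 17/5 17/4
  21/4 28/5 9/2
  22/3 19/4 4
After step 2:
  59/36 89/40 109/36
  181/60 7/2 929/240
  157/30 47/10 367/80
  52/9 1301/240 53/12

Answer: 59/36 89/40 109/36
181/60 7/2 929/240
157/30 47/10 367/80
52/9 1301/240 53/12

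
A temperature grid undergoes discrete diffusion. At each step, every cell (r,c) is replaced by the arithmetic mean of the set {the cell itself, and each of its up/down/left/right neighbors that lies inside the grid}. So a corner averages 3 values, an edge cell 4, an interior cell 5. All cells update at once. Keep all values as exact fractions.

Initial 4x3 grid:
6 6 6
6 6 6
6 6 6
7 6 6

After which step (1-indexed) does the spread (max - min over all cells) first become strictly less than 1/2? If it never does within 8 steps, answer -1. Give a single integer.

Step 1: max=19/3, min=6, spread=1/3
  -> spread < 1/2 first at step 1
Step 2: max=113/18, min=6, spread=5/18
Step 3: max=1337/216, min=6, spread=41/216
Step 4: max=159737/25920, min=6, spread=4217/25920
Step 5: max=9540349/1555200, min=43279/7200, spread=38417/311040
Step 6: max=571072211/93312000, min=866597/144000, spread=1903471/18662400
Step 7: max=34193309089/5598720000, min=26035759/4320000, spread=18038617/223948800
Step 8: max=2048807382851/335923200000, min=2345726759/388800000, spread=883978523/13436928000

Answer: 1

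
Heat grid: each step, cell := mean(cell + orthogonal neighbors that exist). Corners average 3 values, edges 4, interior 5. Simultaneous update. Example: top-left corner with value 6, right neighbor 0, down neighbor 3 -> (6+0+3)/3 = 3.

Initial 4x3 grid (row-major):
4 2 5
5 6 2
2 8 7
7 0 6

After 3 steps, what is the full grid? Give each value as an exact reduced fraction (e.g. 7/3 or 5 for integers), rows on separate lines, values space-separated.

Answer: 2239/540 59609/14400 251/60
31387/7200 27181/6000 10879/2400
3713/800 27881/6000 35567/7200
793/180 68869/14400 2579/540

Derivation:
After step 1:
  11/3 17/4 3
  17/4 23/5 5
  11/2 23/5 23/4
  3 21/4 13/3
After step 2:
  73/18 931/240 49/12
  1081/240 227/50 367/80
  347/80 257/50 1181/240
  55/12 1031/240 46/9
After step 3:
  2239/540 59609/14400 251/60
  31387/7200 27181/6000 10879/2400
  3713/800 27881/6000 35567/7200
  793/180 68869/14400 2579/540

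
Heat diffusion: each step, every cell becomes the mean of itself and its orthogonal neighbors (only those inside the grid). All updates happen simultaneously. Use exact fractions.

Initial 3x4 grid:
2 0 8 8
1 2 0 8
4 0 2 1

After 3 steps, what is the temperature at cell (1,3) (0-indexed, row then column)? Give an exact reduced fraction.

Answer: 57617/14400

Derivation:
Step 1: cell (1,3) = 17/4
Step 2: cell (1,3) = 239/48
Step 3: cell (1,3) = 57617/14400
Full grid after step 3:
  449/240 1703/600 4511/1200 727/144
  28097/14400 1481/750 5227/1500 57617/14400
  829/540 14761/7200 17041/7200 377/108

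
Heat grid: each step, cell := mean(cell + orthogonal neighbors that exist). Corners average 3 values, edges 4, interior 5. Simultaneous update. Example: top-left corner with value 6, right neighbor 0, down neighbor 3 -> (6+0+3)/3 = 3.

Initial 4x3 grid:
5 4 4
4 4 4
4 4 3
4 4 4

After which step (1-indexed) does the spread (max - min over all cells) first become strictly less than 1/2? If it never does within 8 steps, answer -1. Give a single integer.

Answer: 3

Derivation:
Step 1: max=13/3, min=11/3, spread=2/3
Step 2: max=77/18, min=449/120, spread=193/360
Step 3: max=905/216, min=4109/1080, spread=52/135
  -> spread < 1/2 first at step 3
Step 4: max=536101/129600, min=124559/32400, spread=7573/25920
Step 5: max=31884569/7776000, min=1879129/486000, spread=363701/1555200
Step 6: max=1899931711/466560000, min=226850167/58320000, spread=681043/3732480
Step 7: max=113442442949/27993600000, min=3417503957/874800000, spread=163292653/1119744000
Step 8: max=6780192434191/1679616000000, min=411613789301/104976000000, spread=1554974443/13436928000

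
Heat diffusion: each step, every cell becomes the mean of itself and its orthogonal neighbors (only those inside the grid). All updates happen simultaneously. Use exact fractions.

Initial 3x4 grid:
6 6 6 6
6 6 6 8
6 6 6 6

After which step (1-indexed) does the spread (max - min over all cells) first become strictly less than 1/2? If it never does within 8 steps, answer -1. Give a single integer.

Step 1: max=20/3, min=6, spread=2/3
Step 2: max=787/120, min=6, spread=67/120
Step 3: max=6917/1080, min=6, spread=437/1080
  -> spread < 1/2 first at step 3
Step 4: max=2749531/432000, min=3009/500, spread=29951/86400
Step 5: max=24543821/3888000, min=20408/3375, spread=206761/777600
Step 6: max=9787395571/1555200000, min=16365671/2700000, spread=14430763/62208000
Step 7: max=584979741689/93312000000, min=1313652727/216000000, spread=139854109/746496000
Step 8: max=35014791890251/5598720000000, min=118491228977/19440000000, spread=7114543559/44789760000

Answer: 3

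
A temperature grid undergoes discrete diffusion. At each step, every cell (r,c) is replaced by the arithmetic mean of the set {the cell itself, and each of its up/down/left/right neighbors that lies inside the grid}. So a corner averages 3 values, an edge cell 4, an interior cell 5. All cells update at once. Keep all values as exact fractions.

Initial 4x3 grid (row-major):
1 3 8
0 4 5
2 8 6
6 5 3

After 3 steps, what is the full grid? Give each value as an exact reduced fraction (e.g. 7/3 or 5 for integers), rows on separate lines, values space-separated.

After step 1:
  4/3 4 16/3
  7/4 4 23/4
  4 5 11/2
  13/3 11/2 14/3
After step 2:
  85/36 11/3 181/36
  133/48 41/10 247/48
  181/48 24/5 251/48
  83/18 39/8 47/9
After step 3:
  1267/432 341/90 1993/432
  4681/1440 1229/300 7021/1440
  5743/1440 911/200 7343/1440
  1909/432 2341/480 2207/432

Answer: 1267/432 341/90 1993/432
4681/1440 1229/300 7021/1440
5743/1440 911/200 7343/1440
1909/432 2341/480 2207/432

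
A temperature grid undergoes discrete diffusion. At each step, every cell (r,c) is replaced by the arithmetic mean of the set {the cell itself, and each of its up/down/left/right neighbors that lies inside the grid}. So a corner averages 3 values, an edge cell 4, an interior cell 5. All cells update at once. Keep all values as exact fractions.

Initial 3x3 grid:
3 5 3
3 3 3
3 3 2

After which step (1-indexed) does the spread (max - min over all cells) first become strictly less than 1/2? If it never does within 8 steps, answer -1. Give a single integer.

Answer: 3

Derivation:
Step 1: max=11/3, min=8/3, spread=1
Step 2: max=427/120, min=49/18, spread=301/360
Step 3: max=3677/1080, min=42023/14400, spread=21011/43200
  -> spread < 1/2 first at step 3
Step 4: max=1432303/432000, min=192409/64800, spread=448729/1296000
Step 5: max=12724373/3888000, min=11820623/3888000, spread=1205/5184
Step 6: max=753462931/233280000, min=715396681/233280000, spread=10151/62208
Step 7: max=44929863557/13996800000, min=43326419807/13996800000, spread=85517/746496
Step 8: max=2679880079779/839808000000, min=2612339673529/839808000000, spread=720431/8957952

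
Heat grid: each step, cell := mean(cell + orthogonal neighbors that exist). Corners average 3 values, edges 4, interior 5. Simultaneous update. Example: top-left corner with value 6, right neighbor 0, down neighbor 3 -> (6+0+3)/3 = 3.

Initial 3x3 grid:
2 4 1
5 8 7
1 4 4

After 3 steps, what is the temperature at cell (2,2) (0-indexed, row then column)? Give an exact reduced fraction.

Step 1: cell (2,2) = 5
Step 2: cell (2,2) = 19/4
Step 3: cell (2,2) = 3407/720
Full grid after step 3:
  8791/2160 60587/14400 3217/720
  4901/1200 2237/500 921/200
  9041/2160 63637/14400 3407/720

Answer: 3407/720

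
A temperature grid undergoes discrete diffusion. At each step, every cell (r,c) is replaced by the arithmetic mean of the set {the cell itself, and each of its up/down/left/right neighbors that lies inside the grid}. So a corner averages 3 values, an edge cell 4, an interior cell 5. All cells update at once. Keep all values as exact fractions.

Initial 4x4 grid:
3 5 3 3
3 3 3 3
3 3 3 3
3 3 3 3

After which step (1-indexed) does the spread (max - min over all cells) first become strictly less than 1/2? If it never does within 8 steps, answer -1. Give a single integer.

Answer: 3

Derivation:
Step 1: max=11/3, min=3, spread=2/3
Step 2: max=211/60, min=3, spread=31/60
Step 3: max=1831/540, min=3, spread=211/540
  -> spread < 1/2 first at step 3
Step 4: max=178843/54000, min=3, spread=16843/54000
Step 5: max=1596643/486000, min=13579/4500, spread=130111/486000
Step 6: max=47382367/14580000, min=817159/270000, spread=3255781/14580000
Step 7: max=1412553691/437400000, min=821107/270000, spread=82360351/437400000
Step 8: max=42117316891/13122000000, min=148306441/48600000, spread=2074577821/13122000000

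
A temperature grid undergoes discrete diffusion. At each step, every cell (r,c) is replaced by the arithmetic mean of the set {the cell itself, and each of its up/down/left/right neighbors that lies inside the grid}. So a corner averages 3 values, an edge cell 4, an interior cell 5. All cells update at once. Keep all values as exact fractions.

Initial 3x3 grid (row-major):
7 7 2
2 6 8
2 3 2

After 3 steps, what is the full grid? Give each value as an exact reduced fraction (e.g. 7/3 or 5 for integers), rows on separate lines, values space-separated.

After step 1:
  16/3 11/2 17/3
  17/4 26/5 9/2
  7/3 13/4 13/3
After step 2:
  181/36 217/40 47/9
  1027/240 227/50 197/40
  59/18 907/240 145/36
After step 3:
  10607/2160 4043/800 2803/540
  61649/14400 13769/3000 3743/800
  4081/1080 56249/14400 9167/2160

Answer: 10607/2160 4043/800 2803/540
61649/14400 13769/3000 3743/800
4081/1080 56249/14400 9167/2160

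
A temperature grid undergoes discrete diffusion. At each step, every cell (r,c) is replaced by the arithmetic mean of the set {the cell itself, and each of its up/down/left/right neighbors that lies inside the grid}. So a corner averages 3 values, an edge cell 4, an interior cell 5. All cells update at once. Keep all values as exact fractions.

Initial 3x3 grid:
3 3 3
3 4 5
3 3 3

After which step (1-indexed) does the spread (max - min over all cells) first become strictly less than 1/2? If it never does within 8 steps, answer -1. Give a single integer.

Answer: 3

Derivation:
Step 1: max=15/4, min=3, spread=3/4
Step 2: max=881/240, min=19/6, spread=121/240
Step 3: max=51127/14400, min=15559/4800, spread=89/288
  -> spread < 1/2 first at step 3
Step 4: max=3031169/864000, min=947473/288000, spread=755/3456
Step 5: max=179867143/51840000, min=19102877/5760000, spread=6353/41472
Step 6: max=10726243121/3110400000, min=3463891457/1036800000, spread=53531/497664
Step 7: max=640385814487/186624000000, min=208764511079/62208000000, spread=450953/5971968
Step 8: max=38301923147489/11197440000000, min=1396604543657/414720000000, spread=3799043/71663616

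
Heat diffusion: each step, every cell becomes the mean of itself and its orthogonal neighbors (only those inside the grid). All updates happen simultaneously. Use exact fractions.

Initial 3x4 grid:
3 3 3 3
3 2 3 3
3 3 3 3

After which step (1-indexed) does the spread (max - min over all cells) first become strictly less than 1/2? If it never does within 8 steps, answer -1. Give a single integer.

Step 1: max=3, min=11/4, spread=1/4
  -> spread < 1/2 first at step 1
Step 2: max=3, min=277/100, spread=23/100
Step 3: max=1187/400, min=13589/4800, spread=131/960
Step 4: max=21209/7200, min=123049/43200, spread=841/8640
Step 5: max=4226627/1440000, min=49297949/17280000, spread=56863/691200
Step 6: max=37890457/12960000, min=445025659/155520000, spread=386393/6220800
Step 7: max=15131641187/5184000000, min=178230276869/62208000000, spread=26795339/497664000
Step 8: max=906033850333/311040000000, min=10713624285871/3732480000000, spread=254051069/5971968000

Answer: 1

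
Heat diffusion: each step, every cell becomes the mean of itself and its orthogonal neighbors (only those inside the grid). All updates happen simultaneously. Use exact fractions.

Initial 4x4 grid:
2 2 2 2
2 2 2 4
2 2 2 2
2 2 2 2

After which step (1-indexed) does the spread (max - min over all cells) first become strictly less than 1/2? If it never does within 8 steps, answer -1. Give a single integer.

Answer: 3

Derivation:
Step 1: max=8/3, min=2, spread=2/3
Step 2: max=151/60, min=2, spread=31/60
Step 3: max=1291/540, min=2, spread=211/540
  -> spread < 1/2 first at step 3
Step 4: max=124843/54000, min=2, spread=16843/54000
Step 5: max=1110643/486000, min=9079/4500, spread=130111/486000
Step 6: max=32802367/14580000, min=547159/270000, spread=3255781/14580000
Step 7: max=975153691/437400000, min=551107/270000, spread=82360351/437400000
Step 8: max=28995316891/13122000000, min=99706441/48600000, spread=2074577821/13122000000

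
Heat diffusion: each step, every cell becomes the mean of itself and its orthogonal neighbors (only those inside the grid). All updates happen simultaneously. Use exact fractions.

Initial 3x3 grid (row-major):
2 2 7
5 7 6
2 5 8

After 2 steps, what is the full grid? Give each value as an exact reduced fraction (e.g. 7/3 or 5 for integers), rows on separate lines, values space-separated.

Answer: 23/6 35/8 11/2
4 26/5 35/6
9/2 125/24 113/18

Derivation:
After step 1:
  3 9/2 5
  4 5 7
  4 11/2 19/3
After step 2:
  23/6 35/8 11/2
  4 26/5 35/6
  9/2 125/24 113/18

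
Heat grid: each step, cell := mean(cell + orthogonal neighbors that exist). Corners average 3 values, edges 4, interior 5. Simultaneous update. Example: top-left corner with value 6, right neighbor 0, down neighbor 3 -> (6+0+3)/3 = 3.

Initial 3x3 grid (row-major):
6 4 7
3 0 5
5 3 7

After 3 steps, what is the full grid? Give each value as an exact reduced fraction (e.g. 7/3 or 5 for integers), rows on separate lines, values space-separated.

Answer: 1711/432 12157/2880 487/108
1817/480 4819/1200 12707/2880
1601/432 11407/2880 103/24

Derivation:
After step 1:
  13/3 17/4 16/3
  7/2 3 19/4
  11/3 15/4 5
After step 2:
  145/36 203/48 43/9
  29/8 77/20 217/48
  131/36 185/48 9/2
After step 3:
  1711/432 12157/2880 487/108
  1817/480 4819/1200 12707/2880
  1601/432 11407/2880 103/24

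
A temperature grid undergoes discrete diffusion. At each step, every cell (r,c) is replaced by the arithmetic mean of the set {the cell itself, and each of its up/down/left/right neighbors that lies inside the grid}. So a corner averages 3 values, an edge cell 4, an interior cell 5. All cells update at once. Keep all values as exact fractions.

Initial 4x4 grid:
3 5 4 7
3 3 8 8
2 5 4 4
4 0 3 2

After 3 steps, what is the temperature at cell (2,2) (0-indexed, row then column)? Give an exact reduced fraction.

Answer: 4261/1000

Derivation:
Step 1: cell (2,2) = 24/5
Step 2: cell (2,2) = 79/20
Step 3: cell (2,2) = 4261/1000
Full grid after step 3:
  523/135 6197/1440 7861/1440 1573/270
  4943/1440 6439/1500 1471/300 8071/1440
  2611/800 3381/1000 4261/1000 425/96
  973/360 7433/2400 519/160 451/120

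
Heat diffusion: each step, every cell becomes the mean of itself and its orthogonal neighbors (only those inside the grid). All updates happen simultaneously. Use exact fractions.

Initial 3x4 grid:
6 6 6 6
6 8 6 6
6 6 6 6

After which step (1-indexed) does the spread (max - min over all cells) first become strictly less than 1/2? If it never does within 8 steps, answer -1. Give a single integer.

Step 1: max=13/2, min=6, spread=1/2
Step 2: max=323/50, min=6, spread=23/50
  -> spread < 1/2 first at step 2
Step 3: max=15211/2400, min=1213/200, spread=131/480
Step 4: max=136151/21600, min=21991/3600, spread=841/4320
Step 5: max=54382051/8640000, min=4413373/720000, spread=56863/345600
Step 6: max=488094341/77760000, min=39869543/6480000, spread=386393/3110400
Step 7: max=195017723131/31104000000, min=15972358813/2592000000, spread=26795339/248832000
Step 8: max=11681255714129/1866240000000, min=960206149667/155520000000, spread=254051069/2985984000

Answer: 2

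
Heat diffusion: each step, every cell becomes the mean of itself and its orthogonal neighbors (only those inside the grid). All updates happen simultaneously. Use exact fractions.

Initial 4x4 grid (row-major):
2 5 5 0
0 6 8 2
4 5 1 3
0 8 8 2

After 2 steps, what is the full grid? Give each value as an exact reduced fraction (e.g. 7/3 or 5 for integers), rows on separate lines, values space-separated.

Answer: 59/18 121/30 59/15 121/36
743/240 43/10 439/100 719/240
281/80 221/50 419/100 175/48
23/6 47/10 29/6 133/36

Derivation:
After step 1:
  7/3 9/2 9/2 7/3
  3 24/5 22/5 13/4
  9/4 24/5 5 2
  4 21/4 19/4 13/3
After step 2:
  59/18 121/30 59/15 121/36
  743/240 43/10 439/100 719/240
  281/80 221/50 419/100 175/48
  23/6 47/10 29/6 133/36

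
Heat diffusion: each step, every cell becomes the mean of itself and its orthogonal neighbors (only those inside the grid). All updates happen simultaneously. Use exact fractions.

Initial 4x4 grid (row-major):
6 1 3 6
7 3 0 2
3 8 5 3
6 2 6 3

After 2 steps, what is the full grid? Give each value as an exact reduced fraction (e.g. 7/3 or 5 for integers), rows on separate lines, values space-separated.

Answer: 38/9 853/240 721/240 107/36
1153/240 93/25 321/100 46/15
1117/240 239/50 369/100 18/5
91/18 521/120 179/40 15/4

Derivation:
After step 1:
  14/3 13/4 5/2 11/3
  19/4 19/5 13/5 11/4
  6 21/5 22/5 13/4
  11/3 11/2 4 4
After step 2:
  38/9 853/240 721/240 107/36
  1153/240 93/25 321/100 46/15
  1117/240 239/50 369/100 18/5
  91/18 521/120 179/40 15/4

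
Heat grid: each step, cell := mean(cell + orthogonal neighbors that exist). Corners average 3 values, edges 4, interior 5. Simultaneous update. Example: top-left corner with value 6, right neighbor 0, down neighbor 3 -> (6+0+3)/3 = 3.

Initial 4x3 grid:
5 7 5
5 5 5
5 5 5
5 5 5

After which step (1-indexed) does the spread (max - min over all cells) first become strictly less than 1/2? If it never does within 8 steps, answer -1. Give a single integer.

Answer: 3

Derivation:
Step 1: max=17/3, min=5, spread=2/3
Step 2: max=667/120, min=5, spread=67/120
Step 3: max=5837/1080, min=5, spread=437/1080
  -> spread < 1/2 first at step 3
Step 4: max=2317531/432000, min=2509/500, spread=29951/86400
Step 5: max=20655821/3888000, min=17033/3375, spread=206761/777600
Step 6: max=8232195571/1555200000, min=13665671/2700000, spread=14430763/62208000
Step 7: max=491667741689/93312000000, min=1097652727/216000000, spread=139854109/746496000
Step 8: max=29416071890251/5598720000000, min=99051228977/19440000000, spread=7114543559/44789760000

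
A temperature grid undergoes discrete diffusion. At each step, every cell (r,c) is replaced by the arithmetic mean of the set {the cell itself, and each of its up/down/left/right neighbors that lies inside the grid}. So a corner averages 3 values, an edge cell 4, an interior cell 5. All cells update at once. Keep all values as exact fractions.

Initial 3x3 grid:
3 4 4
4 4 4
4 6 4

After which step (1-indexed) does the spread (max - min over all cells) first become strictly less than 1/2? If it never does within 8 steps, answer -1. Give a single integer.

Step 1: max=14/3, min=11/3, spread=1
Step 2: max=547/120, min=67/18, spread=301/360
Step 3: max=4757/1080, min=56423/14400, spread=21011/43200
  -> spread < 1/2 first at step 3
Step 4: max=1864303/432000, min=257209/64800, spread=448729/1296000
Step 5: max=16612373/3888000, min=15708623/3888000, spread=1205/5184
Step 6: max=986742931/233280000, min=948676681/233280000, spread=10151/62208
Step 7: max=58926663557/13996800000, min=57323219807/13996800000, spread=85517/746496
Step 8: max=3519688079779/839808000000, min=3452147673529/839808000000, spread=720431/8957952

Answer: 3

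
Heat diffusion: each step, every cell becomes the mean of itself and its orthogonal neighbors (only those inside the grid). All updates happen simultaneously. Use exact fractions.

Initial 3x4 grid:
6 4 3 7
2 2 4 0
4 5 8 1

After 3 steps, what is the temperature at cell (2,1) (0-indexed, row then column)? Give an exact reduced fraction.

Answer: 28303/7200

Derivation:
Step 1: cell (2,1) = 19/4
Step 2: cell (2,1) = 979/240
Step 3: cell (2,1) = 28303/7200
Full grid after step 3:
  2713/720 9101/2400 27053/7200 7589/2160
  27223/7200 2873/750 11017/3000 12649/3600
  8419/2160 28303/7200 9151/2400 2543/720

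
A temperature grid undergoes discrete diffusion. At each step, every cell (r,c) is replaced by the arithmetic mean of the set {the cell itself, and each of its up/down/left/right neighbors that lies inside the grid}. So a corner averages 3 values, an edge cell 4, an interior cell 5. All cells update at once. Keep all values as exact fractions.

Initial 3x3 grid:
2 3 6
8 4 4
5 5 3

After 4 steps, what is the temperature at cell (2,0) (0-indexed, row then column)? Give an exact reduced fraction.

Step 1: cell (2,0) = 6
Step 2: cell (2,0) = 5
Step 3: cell (2,0) = 221/45
Step 4: cell (2,0) = 6361/1350
Full grid after step 4:
  290153/64800 3797977/864000 137839/32400
  4023977/864000 401081/90000 3774227/864000
  6361/1350 1328909/288000 95351/21600

Answer: 6361/1350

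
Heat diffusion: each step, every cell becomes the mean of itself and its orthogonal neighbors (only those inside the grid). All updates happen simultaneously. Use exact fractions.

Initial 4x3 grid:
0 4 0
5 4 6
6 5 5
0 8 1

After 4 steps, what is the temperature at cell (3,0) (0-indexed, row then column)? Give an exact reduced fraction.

Answer: 69751/16200

Derivation:
Step 1: cell (3,0) = 14/3
Step 2: cell (3,0) = 73/18
Step 3: cell (3,0) = 9481/2160
Step 4: cell (3,0) = 69751/16200
Full grid after step 4:
  75503/21600 757913/216000 57521/16200
  275881/72000 697199/180000 420259/108000
  909823/216000 380887/90000 460349/108000
  69751/16200 1895761/432000 281629/64800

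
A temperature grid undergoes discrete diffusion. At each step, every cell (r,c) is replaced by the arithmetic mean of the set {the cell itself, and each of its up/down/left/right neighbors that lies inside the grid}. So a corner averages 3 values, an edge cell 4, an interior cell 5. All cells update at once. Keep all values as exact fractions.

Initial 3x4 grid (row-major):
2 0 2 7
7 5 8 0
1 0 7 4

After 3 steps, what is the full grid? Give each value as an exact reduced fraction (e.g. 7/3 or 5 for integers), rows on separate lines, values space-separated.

Answer: 467/144 669/200 191/50 2743/720
47183/14400 22027/6000 23287/6000 60383/14400
1475/432 812/225 3713/900 8899/2160

Derivation:
After step 1:
  3 9/4 17/4 3
  15/4 4 22/5 19/4
  8/3 13/4 19/4 11/3
After step 2:
  3 27/8 139/40 4
  161/48 353/100 443/100 949/240
  29/9 11/3 241/60 79/18
After step 3:
  467/144 669/200 191/50 2743/720
  47183/14400 22027/6000 23287/6000 60383/14400
  1475/432 812/225 3713/900 8899/2160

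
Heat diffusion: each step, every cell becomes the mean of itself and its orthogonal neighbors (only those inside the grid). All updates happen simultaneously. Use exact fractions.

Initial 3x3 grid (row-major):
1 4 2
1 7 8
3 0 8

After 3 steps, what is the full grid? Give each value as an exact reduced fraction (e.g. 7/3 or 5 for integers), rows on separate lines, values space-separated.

Answer: 215/72 1111/288 1931/432
227/72 923/240 935/192
671/216 1177/288 2047/432

Derivation:
After step 1:
  2 7/2 14/3
  3 4 25/4
  4/3 9/2 16/3
After step 2:
  17/6 85/24 173/36
  31/12 17/4 81/16
  53/18 91/24 193/36
After step 3:
  215/72 1111/288 1931/432
  227/72 923/240 935/192
  671/216 1177/288 2047/432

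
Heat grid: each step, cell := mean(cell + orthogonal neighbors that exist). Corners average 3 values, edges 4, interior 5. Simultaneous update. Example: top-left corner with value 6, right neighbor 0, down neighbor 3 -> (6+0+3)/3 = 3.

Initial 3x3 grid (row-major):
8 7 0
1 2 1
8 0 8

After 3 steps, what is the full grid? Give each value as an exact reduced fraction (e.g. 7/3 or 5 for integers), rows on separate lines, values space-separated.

Answer: 1099/270 6121/1600 427/135
58939/14400 6781/2000 46739/14400
2659/720 2873/800 2219/720

Derivation:
After step 1:
  16/3 17/4 8/3
  19/4 11/5 11/4
  3 9/2 3
After step 2:
  43/9 289/80 29/9
  917/240 369/100 637/240
  49/12 127/40 41/12
After step 3:
  1099/270 6121/1600 427/135
  58939/14400 6781/2000 46739/14400
  2659/720 2873/800 2219/720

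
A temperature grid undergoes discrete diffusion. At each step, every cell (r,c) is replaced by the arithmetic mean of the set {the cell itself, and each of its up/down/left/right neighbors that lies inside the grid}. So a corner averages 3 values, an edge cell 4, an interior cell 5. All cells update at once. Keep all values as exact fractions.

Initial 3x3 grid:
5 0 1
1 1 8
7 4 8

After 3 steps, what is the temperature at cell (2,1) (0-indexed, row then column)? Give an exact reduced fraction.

Answer: 7957/1800

Derivation:
Step 1: cell (2,1) = 5
Step 2: cell (2,1) = 277/60
Step 3: cell (2,1) = 7957/1800
Full grid after step 3:
  1891/720 4559/1600 259/80
  7901/2400 21397/6000 29203/7200
  1423/360 7957/1800 5129/1080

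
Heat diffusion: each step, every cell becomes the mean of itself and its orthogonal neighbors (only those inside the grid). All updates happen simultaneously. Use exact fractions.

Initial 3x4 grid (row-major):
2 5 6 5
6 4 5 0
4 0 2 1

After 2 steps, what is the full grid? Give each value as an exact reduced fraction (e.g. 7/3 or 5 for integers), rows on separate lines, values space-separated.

Answer: 151/36 107/24 497/120 35/9
47/12 363/100 87/25 649/240
59/18 71/24 89/40 23/12

Derivation:
After step 1:
  13/3 17/4 21/4 11/3
  4 4 17/5 11/4
  10/3 5/2 2 1
After step 2:
  151/36 107/24 497/120 35/9
  47/12 363/100 87/25 649/240
  59/18 71/24 89/40 23/12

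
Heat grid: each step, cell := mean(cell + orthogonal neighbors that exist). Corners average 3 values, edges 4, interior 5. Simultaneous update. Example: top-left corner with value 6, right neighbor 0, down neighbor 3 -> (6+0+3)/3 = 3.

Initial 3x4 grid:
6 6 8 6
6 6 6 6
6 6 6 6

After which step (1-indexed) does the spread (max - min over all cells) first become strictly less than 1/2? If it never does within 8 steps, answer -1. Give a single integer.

Step 1: max=20/3, min=6, spread=2/3
Step 2: max=391/60, min=6, spread=31/60
Step 3: max=3451/540, min=6, spread=211/540
  -> spread < 1/2 first at step 3
Step 4: max=340897/54000, min=5447/900, spread=14077/54000
Step 5: max=3056407/486000, min=327683/54000, spread=5363/24300
Step 6: max=91220809/14580000, min=182869/30000, spread=93859/583200
Step 7: max=5459074481/874800000, min=296936467/48600000, spread=4568723/34992000
Step 8: max=326708435629/52488000000, min=8929618889/1458000000, spread=8387449/83980800

Answer: 3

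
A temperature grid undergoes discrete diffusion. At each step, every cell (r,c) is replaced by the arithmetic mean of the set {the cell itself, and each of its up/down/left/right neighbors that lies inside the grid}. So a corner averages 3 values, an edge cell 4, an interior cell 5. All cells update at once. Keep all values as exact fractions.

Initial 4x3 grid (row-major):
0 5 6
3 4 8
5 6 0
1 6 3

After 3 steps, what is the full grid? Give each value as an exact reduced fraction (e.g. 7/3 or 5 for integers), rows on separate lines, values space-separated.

Answer: 4061/1080 6647/1600 5191/1080
26389/7200 8649/2000 32489/7200
9353/2400 3987/1000 10253/2400
2749/720 1181/300 923/240

Derivation:
After step 1:
  8/3 15/4 19/3
  3 26/5 9/2
  15/4 21/5 17/4
  4 4 3
After step 2:
  113/36 359/80 175/36
  877/240 413/100 1217/240
  299/80 107/25 319/80
  47/12 19/5 15/4
After step 3:
  4061/1080 6647/1600 5191/1080
  26389/7200 8649/2000 32489/7200
  9353/2400 3987/1000 10253/2400
  2749/720 1181/300 923/240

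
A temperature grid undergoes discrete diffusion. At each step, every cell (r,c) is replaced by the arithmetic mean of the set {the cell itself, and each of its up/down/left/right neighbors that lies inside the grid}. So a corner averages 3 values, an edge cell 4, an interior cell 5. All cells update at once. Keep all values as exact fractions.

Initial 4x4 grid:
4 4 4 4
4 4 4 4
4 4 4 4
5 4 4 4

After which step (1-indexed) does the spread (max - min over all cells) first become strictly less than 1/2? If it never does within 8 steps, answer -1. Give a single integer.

Step 1: max=13/3, min=4, spread=1/3
  -> spread < 1/2 first at step 1
Step 2: max=77/18, min=4, spread=5/18
Step 3: max=905/216, min=4, spread=41/216
Step 4: max=26963/6480, min=4, spread=1043/6480
Step 5: max=803153/194400, min=4, spread=25553/194400
Step 6: max=23999459/5832000, min=72079/18000, spread=645863/5832000
Step 7: max=717481691/174960000, min=480971/120000, spread=16225973/174960000
Step 8: max=21472677983/5248800000, min=216701/54000, spread=409340783/5248800000

Answer: 1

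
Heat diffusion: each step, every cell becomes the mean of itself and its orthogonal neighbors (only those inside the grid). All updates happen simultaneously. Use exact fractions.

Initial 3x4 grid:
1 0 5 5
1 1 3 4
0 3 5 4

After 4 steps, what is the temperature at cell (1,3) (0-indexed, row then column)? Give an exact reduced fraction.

Step 1: cell (1,3) = 4
Step 2: cell (1,3) = 83/20
Step 3: cell (1,3) = 1539/400
Step 4: cell (1,3) = 29567/8000
Full grid after step 4:
  205589/129600 115081/54000 164431/54000 58033/16200
  153029/96000 88291/40000 30979/10000 29567/8000
  227689/129600 248287/108000 341737/108000 118591/32400

Answer: 29567/8000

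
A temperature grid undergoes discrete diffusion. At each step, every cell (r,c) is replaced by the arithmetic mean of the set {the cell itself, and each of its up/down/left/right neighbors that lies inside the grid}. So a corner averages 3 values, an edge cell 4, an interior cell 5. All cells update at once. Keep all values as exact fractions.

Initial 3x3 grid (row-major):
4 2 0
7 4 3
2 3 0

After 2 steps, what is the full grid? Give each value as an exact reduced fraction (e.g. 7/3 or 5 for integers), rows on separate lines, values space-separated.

After step 1:
  13/3 5/2 5/3
  17/4 19/5 7/4
  4 9/4 2
After step 2:
  133/36 123/40 71/36
  983/240 291/100 553/240
  7/2 241/80 2

Answer: 133/36 123/40 71/36
983/240 291/100 553/240
7/2 241/80 2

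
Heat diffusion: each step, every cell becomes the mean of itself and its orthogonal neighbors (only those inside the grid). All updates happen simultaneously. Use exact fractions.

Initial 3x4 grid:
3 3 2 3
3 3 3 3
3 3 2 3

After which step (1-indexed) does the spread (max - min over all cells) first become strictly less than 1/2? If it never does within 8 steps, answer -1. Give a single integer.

Step 1: max=3, min=13/5, spread=2/5
  -> spread < 1/2 first at step 1
Step 2: max=3, min=323/120, spread=37/120
Step 3: max=211/72, min=2963/1080, spread=101/540
Step 4: max=13109/4500, min=74449/27000, spread=841/5400
Step 5: max=467701/162000, min=168371/60750, spread=11227/97200
Step 6: max=23310457/8100000, min=270065659/97200000, spread=386393/3888000
Step 7: max=1392558563/486000000, min=2439500519/874800000, spread=41940559/546750000
Step 8: max=83395718917/29160000000, min=977383923379/349920000000, spread=186917629/2799360000

Answer: 1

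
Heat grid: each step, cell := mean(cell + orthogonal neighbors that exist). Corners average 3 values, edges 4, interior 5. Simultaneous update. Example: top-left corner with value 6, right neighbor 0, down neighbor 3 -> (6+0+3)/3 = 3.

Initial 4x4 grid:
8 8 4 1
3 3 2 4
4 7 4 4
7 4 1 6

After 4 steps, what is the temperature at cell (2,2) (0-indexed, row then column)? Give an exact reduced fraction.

Answer: 723091/180000

Derivation:
Step 1: cell (2,2) = 18/5
Step 2: cell (2,2) = 393/100
Step 3: cell (2,2) = 23569/6000
Step 4: cell (2,2) = 723091/180000
Full grid after step 4:
  325259/64800 502513/108000 48493/12000 78787/21600
  1065551/216000 817961/180000 238033/60000 262883/72000
  343373/72000 89281/20000 723091/180000 808321/216000
  33859/7200 159899/36000 441173/108000 251929/64800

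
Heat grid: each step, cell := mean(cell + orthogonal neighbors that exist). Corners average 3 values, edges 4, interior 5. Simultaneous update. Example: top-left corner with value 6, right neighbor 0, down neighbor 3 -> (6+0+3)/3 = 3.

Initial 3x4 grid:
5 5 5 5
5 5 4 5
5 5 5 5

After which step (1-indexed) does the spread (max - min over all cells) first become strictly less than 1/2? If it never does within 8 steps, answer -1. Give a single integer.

Step 1: max=5, min=19/4, spread=1/4
  -> spread < 1/2 first at step 1
Step 2: max=5, min=477/100, spread=23/100
Step 3: max=1987/400, min=23189/4800, spread=131/960
Step 4: max=35609/7200, min=209449/43200, spread=841/8640
Step 5: max=7106627/1440000, min=83857949/17280000, spread=56863/691200
Step 6: max=63810457/12960000, min=756065659/155520000, spread=386393/6220800
Step 7: max=25499641187/5184000000, min=302646276869/62208000000, spread=26795339/497664000
Step 8: max=1528113850333/311040000000, min=18178584285871/3732480000000, spread=254051069/5971968000

Answer: 1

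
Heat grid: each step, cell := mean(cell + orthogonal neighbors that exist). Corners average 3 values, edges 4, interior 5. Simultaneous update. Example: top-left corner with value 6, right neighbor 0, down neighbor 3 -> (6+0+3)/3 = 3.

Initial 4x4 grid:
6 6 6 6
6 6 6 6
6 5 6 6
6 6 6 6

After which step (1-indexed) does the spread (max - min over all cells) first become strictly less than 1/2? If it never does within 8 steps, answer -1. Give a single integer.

Step 1: max=6, min=23/4, spread=1/4
  -> spread < 1/2 first at step 1
Step 2: max=6, min=289/50, spread=11/50
Step 3: max=6, min=14033/2400, spread=367/2400
Step 4: max=3587/600, min=63229/10800, spread=1337/10800
Step 5: max=107531/18000, min=1902331/324000, spread=33227/324000
Step 6: max=643951/108000, min=57105673/9720000, spread=849917/9720000
Step 7: max=9651467/1620000, min=1715885653/291600000, spread=21378407/291600000
Step 8: max=2892311657/486000000, min=51521537629/8748000000, spread=540072197/8748000000

Answer: 1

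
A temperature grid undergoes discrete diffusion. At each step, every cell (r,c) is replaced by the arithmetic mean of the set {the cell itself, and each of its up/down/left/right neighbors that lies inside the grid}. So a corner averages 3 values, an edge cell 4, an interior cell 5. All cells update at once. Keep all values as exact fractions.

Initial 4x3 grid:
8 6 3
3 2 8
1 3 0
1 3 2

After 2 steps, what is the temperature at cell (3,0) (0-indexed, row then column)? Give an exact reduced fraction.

Step 1: cell (3,0) = 5/3
Step 2: cell (3,0) = 71/36
Full grid after step 2:
  167/36 1229/240 41/9
  467/120 177/50 497/120
  269/120 137/50 299/120
  71/36 443/240 43/18

Answer: 71/36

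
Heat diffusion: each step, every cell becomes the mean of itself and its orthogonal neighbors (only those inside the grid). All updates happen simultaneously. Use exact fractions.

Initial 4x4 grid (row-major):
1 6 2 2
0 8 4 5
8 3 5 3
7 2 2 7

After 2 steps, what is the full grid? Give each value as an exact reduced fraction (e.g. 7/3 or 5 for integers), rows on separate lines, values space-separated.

Answer: 65/18 857/240 311/80 10/3
917/240 227/50 97/25 163/40
1177/240 104/25 112/25 159/40
41/9 551/120 149/40 13/3

Derivation:
After step 1:
  7/3 17/4 7/2 3
  17/4 21/5 24/5 7/2
  9/2 26/5 17/5 5
  17/3 7/2 4 4
After step 2:
  65/18 857/240 311/80 10/3
  917/240 227/50 97/25 163/40
  1177/240 104/25 112/25 159/40
  41/9 551/120 149/40 13/3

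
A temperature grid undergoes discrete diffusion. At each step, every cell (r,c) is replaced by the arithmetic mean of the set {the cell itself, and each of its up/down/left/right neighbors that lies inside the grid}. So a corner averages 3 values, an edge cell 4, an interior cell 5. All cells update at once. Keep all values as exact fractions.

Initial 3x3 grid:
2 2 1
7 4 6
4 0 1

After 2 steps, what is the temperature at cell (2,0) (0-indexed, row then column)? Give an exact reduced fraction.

Step 1: cell (2,0) = 11/3
Step 2: cell (2,0) = 61/18
Full grid after step 2:
  61/18 763/240 11/4
  923/240 311/100 91/30
  61/18 241/80 91/36

Answer: 61/18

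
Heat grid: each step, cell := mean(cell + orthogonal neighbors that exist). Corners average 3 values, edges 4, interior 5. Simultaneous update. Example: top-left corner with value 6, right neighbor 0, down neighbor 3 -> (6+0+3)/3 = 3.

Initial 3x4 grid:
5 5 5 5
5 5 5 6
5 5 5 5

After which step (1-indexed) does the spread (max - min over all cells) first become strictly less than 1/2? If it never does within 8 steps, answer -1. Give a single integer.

Answer: 1

Derivation:
Step 1: max=16/3, min=5, spread=1/3
  -> spread < 1/2 first at step 1
Step 2: max=1267/240, min=5, spread=67/240
Step 3: max=11237/2160, min=5, spread=437/2160
Step 4: max=4477531/864000, min=5009/1000, spread=29951/172800
Step 5: max=40095821/7776000, min=16954/3375, spread=206761/1555200
Step 6: max=16008195571/3110400000, min=27165671/5400000, spread=14430763/124416000
Step 7: max=958227741689/186624000000, min=2177652727/432000000, spread=139854109/1492992000
Step 8: max=57409671890251/11197440000000, min=196251228977/38880000000, spread=7114543559/89579520000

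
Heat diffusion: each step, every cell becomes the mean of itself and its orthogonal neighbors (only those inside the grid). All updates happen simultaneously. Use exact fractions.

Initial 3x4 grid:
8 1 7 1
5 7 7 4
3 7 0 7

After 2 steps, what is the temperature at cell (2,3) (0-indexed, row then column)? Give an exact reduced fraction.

Answer: 41/9

Derivation:
Step 1: cell (2,3) = 11/3
Step 2: cell (2,3) = 41/9
Full grid after step 2:
  97/18 1189/240 75/16 17/4
  1249/240 523/100 122/25 209/48
  5 199/40 109/24 41/9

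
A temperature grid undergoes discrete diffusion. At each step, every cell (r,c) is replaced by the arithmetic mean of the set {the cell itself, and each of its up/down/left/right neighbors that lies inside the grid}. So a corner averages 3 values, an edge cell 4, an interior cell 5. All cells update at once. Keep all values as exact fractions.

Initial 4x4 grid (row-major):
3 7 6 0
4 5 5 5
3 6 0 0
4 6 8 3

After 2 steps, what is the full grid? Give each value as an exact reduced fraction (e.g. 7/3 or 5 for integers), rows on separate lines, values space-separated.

After step 1:
  14/3 21/4 9/2 11/3
  15/4 27/5 21/5 5/2
  17/4 4 19/5 2
  13/3 6 17/4 11/3
After step 2:
  41/9 1189/240 1057/240 32/9
  271/60 113/25 102/25 371/120
  49/12 469/100 73/20 359/120
  175/36 223/48 1063/240 119/36

Answer: 41/9 1189/240 1057/240 32/9
271/60 113/25 102/25 371/120
49/12 469/100 73/20 359/120
175/36 223/48 1063/240 119/36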